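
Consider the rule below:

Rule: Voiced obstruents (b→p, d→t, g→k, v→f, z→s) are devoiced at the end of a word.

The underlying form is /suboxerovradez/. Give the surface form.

suboxerovrades

Scanning /suboxerovradez/: /b/ at position 3 is not in the conditioning environment; /v/ at position 9 is not in the conditioning environment; /d/ at position 12 is not in the conditioning environment; /z/ is a voiced obstruent in word-final position, so it devoices to [s].
Result: [suboxerovrades].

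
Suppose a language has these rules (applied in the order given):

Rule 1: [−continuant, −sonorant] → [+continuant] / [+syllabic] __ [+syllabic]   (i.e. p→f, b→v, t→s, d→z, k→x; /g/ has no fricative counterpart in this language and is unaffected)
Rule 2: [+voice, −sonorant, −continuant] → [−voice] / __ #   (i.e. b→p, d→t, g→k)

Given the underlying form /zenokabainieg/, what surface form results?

Rule 1 (intervocalic spirantization): /k/ is a stop between vowels /o/ and /a/, so it spirantizes to the fricative [x]. /b/ is a stop between vowels /a/ and /a/, so it spirantizes to the fricative [v]. /zenokabainieg/ → zenoxavainieg.
Rule 2 (final devoicing): /g/ is a voiced stop in word-final position, so it devoices to [k]. /zenoxavainieg/ → zenoxavainiek.

zenoxavainiek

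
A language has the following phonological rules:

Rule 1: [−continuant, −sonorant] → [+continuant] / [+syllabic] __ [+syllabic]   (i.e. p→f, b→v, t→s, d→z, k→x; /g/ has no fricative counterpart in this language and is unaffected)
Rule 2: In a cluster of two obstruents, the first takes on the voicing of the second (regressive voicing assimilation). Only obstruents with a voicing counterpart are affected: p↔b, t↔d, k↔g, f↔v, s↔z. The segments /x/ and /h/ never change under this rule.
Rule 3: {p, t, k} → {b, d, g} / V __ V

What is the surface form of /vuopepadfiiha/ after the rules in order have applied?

Rule 1 (intervocalic spirantization): /p/ is a stop between vowels /o/ and /e/, so it spirantizes to the fricative [f]. /p/ is a stop between vowels /e/ and /a/, so it spirantizes to the fricative [f]. /vuopepadfiiha/ → vuofefadfiiha.
Rule 2 (regressive voicing assimilation): /d/ precedes the voiceless obstruent /f/, so it devoices to [t] by assimilation. /vuofefadfiiha/ → vuofefatfiiha.
Rule 3 (intervocalic voicing): no segment meets the environment; /vuofefatfiiha/ is unchanged.

vuofefatfiiha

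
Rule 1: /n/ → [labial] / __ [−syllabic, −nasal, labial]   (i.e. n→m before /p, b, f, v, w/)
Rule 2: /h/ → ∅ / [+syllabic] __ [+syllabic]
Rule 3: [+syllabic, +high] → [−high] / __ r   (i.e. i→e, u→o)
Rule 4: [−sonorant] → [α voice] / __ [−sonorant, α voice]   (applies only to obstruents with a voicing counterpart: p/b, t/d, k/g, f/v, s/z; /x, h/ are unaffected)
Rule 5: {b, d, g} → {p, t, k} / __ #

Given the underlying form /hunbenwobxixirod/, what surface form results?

Rule 1 (nasal place assimilation): /n/ precedes the labial consonant /b/, so it assimilates in place to [m]. /n/ precedes the labial consonant /w/, so it assimilates in place to [m]. /hunbenwobxixirod/ → humbemwobxixirod.
Rule 2 (intervocalic h-deletion): no segment meets the environment; /humbemwobxixirod/ is unchanged.
Rule 3 (pre-rhotic lowering): /i/ is a high vowel immediately before /r/, so it lowers to [e]. /humbemwobxixirod/ → humbemwobxixerod.
Rule 4 (regressive voicing assimilation): /b/ precedes the voiceless obstruent /x/, so it devoices to [p] by assimilation. /humbemwobxixerod/ → humbemwopxixerod.
Rule 5 (final devoicing): /d/ is a voiced stop in word-final position, so it devoices to [t]. /humbemwopxixerod/ → humbemwopxixerot.

humbemwopxixerot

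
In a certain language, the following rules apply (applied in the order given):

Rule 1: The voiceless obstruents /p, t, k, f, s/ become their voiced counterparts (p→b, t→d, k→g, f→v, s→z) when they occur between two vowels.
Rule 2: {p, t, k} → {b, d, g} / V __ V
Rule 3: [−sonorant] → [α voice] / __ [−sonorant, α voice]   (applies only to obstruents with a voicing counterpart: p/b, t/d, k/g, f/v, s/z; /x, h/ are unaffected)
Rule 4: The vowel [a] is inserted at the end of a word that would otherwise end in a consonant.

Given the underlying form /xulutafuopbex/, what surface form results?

xuludavuobbexa

Rule 1 (intervocalic voicing): /t/ is a voiceless obstruent between vowels /u/ and /a/, so it voices to [d]. /f/ is a voiceless obstruent between vowels /a/ and /u/, so it voices to [v]. /xulutafuopbex/ → xuludavuopbex.
Rule 2 (intervocalic voicing): no segment meets the environment; /xuludavuopbex/ is unchanged.
Rule 3 (regressive voicing assimilation): /p/ precedes the voiced obstruent /b/, so it voices to [b] by assimilation. /xuludavuopbex/ → xuludavuobbex.
Rule 4 (final a-epenthesis): the form ends in the consonant /x/, so [a] is inserted word-finally. /xuludavuobbex/ → xuludavuobbexa.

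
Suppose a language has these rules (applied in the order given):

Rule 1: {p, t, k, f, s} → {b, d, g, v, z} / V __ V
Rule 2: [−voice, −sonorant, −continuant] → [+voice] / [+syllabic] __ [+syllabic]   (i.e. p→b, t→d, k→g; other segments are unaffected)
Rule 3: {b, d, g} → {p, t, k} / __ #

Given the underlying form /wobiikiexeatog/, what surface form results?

wobiigiexeadok

Rule 1 (intervocalic voicing): /k/ is a voiceless obstruent between vowels /i/ and /i/, so it voices to [g]. /t/ is a voiceless obstruent between vowels /a/ and /o/, so it voices to [d]. /wobiikiexeatog/ → wobiigiexeadog.
Rule 2 (intervocalic voicing): no segment meets the environment; /wobiigiexeadog/ is unchanged.
Rule 3 (final devoicing): /g/ is a voiced stop in word-final position, so it devoices to [k]. /wobiigiexeadog/ → wobiigiexeadok.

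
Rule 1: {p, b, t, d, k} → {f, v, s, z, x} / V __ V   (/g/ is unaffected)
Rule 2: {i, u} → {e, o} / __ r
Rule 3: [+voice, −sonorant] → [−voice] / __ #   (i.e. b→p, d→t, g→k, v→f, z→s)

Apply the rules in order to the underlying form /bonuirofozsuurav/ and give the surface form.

bonuerofozsuoraf

Rule 1 (intervocalic spirantization): no segment meets the environment; /bonuirofozsuurav/ is unchanged.
Rule 2 (pre-rhotic lowering): /i/ is a high vowel immediately before /r/, so it lowers to [e]. /u/ is a high vowel immediately before /r/, so it lowers to [o]. /bonuirofozsuurav/ → bonuerofozsuorav.
Rule 3 (final devoicing): /v/ is a voiced obstruent in word-final position, so it devoices to [f]. /bonuerofozsuorav/ → bonuerofozsuoraf.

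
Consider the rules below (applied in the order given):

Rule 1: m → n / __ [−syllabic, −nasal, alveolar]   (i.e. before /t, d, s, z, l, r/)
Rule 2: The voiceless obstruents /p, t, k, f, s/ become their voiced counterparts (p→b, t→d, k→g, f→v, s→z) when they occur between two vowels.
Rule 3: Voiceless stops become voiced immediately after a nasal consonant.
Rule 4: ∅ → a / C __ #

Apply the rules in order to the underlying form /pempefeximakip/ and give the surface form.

pembeveximagipa

Rule 1 (nasal place assimilation): no segment meets the environment; /pempefeximakip/ is unchanged.
Rule 2 (intervocalic voicing): /f/ is a voiceless obstruent between vowels /e/ and /e/, so it voices to [v]. /k/ is a voiceless obstruent between vowels /a/ and /i/, so it voices to [g]. /pempefeximakip/ → pempeveximagip.
Rule 3 (post-nasal voicing): /p/ is a voiceless stop immediately after the nasal /m/, so it voices to [b]. /pempeveximagip/ → pembeveximagip.
Rule 4 (final a-epenthesis): the form ends in the consonant /p/, so [a] is inserted word-finally. /pembeveximagip/ → pembeveximagipa.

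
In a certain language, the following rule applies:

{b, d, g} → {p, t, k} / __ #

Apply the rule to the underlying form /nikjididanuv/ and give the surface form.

nikjididanuv

No segment of /nikjididanuv/ meets the structural description of the rule, so the form surfaces unchanged.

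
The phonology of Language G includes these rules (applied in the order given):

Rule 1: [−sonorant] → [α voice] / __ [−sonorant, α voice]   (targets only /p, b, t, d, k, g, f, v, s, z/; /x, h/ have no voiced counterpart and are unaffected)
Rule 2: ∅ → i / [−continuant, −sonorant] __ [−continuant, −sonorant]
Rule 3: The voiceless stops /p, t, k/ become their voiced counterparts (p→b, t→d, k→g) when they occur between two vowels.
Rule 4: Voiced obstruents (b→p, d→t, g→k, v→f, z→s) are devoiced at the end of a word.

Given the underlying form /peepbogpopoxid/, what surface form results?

Rule 1 (regressive voicing assimilation): /p/ precedes the voiced obstruent /b/, so it voices to [b] by assimilation. /g/ precedes the voiceless obstruent /p/, so it devoices to [k] by assimilation. /peepbogpopoxid/ → peebbokpopoxid.
Rule 2 (stop-cluster i-epenthesis): /b/ and /b/ form a stop–stop cluster, so [i] is inserted between them. /k/ and /p/ form a stop–stop cluster, so [i] is inserted between them. /peebbokpopoxid/ → peebibokipopoxid.
Rule 3 (intervocalic voicing): /k/ is a voiceless stop between vowels /o/ and /i/, so it voices to [g]. /p/ is a voiceless stop between vowels /i/ and /o/, so it voices to [b]. /p/ is a voiceless stop between vowels /o/ and /o/, so it voices to [b]. /peebibokipopoxid/ → peebibogiboboxid.
Rule 4 (final devoicing): /d/ is a voiced obstruent in word-final position, so it devoices to [t]. /peebibogiboboxid/ → peebibogiboboxit.

peebibogiboboxit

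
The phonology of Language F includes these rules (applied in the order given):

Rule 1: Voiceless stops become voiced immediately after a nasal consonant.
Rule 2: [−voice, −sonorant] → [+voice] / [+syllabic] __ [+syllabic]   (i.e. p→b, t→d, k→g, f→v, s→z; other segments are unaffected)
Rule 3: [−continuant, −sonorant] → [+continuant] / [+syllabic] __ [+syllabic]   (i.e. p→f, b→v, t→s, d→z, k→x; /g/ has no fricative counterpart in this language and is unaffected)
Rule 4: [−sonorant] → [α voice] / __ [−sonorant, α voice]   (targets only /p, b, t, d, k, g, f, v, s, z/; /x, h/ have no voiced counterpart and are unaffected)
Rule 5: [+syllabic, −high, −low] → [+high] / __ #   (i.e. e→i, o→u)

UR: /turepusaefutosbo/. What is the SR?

turevuzaevuzozbu

Rule 1 (post-nasal voicing): no segment meets the environment; /turepusaefutosbo/ is unchanged.
Rule 2 (intervocalic voicing): /p/ is a voiceless obstruent between vowels /e/ and /u/, so it voices to [b]. /s/ is a voiceless obstruent between vowels /u/ and /a/, so it voices to [z]. /f/ is a voiceless obstruent between vowels /e/ and /u/, so it voices to [v]. /t/ is a voiceless obstruent between vowels /u/ and /o/, so it voices to [d]. /turepusaefutosbo/ → turebuzaevudosbo.
Rule 3 (intervocalic spirantization): /b/ is a stop between vowels /e/ and /u/, so it spirantizes to the fricative [v]. /d/ is a stop between vowels /u/ and /o/, so it spirantizes to the fricative [z]. /turebuzaevudosbo/ → turevuzaevuzosbo.
Rule 4 (regressive voicing assimilation): /s/ precedes the voiced obstruent /b/, so it voices to [z] by assimilation. /turevuzaevuzosbo/ → turevuzaevuzozbo.
Rule 5 (final vowel raising): /o/ is a mid vowel in word-final position, so it raises to [u]. /turevuzaevuzozbo/ → turevuzaevuzozbu.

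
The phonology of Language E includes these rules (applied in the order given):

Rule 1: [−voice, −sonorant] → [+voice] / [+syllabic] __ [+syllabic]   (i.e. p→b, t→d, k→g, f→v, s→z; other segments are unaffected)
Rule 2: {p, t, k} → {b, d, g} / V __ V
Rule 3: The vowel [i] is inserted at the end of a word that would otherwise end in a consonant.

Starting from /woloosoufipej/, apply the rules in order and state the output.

Rule 1 (intervocalic voicing): /s/ is a voiceless obstruent between vowels /o/ and /o/, so it voices to [z]. /f/ is a voiceless obstruent between vowels /u/ and /i/, so it voices to [v]. /p/ is a voiceless obstruent between vowels /i/ and /e/, so it voices to [b]. /woloosoufipej/ → woloozouvibej.
Rule 2 (intervocalic voicing): no segment meets the environment; /woloozouvibej/ is unchanged.
Rule 3 (final i-epenthesis): the form ends in the consonant /j/, so [i] is inserted word-finally. /woloozouvibej/ → woloozouvibeji.

woloozouvibeji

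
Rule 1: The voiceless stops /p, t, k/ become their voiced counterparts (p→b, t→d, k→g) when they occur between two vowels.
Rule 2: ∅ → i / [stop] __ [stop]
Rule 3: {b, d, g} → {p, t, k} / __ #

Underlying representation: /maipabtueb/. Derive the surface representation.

Rule 1 (intervocalic voicing): /p/ is a voiceless stop between vowels /i/ and /a/, so it voices to [b]. /maipabtueb/ → maibabtueb.
Rule 2 (stop-cluster i-epenthesis): /b/ and /t/ form a stop–stop cluster, so [i] is inserted between them. /maibabtueb/ → maibabitueb.
Rule 3 (final devoicing): /b/ is a voiced stop in word-final position, so it devoices to [p]. /maibabitueb/ → maibabituep.

maibabituep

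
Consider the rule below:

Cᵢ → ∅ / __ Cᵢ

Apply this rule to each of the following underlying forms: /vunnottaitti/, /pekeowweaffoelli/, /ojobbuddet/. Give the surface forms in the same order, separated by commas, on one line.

/vunnottaitti/: /nn/ is a geminate; the first /n/ deletes. /tt/ is a geminate; the first /t/ deletes. /tt/ is a geminate; the first /t/ deletes. → [vunotaiti].
/pekeowweaffoelli/: /ww/ is a geminate; the first /w/ deletes. /ff/ is a geminate; the first /f/ deletes. /ll/ is a geminate; the first /l/ deletes. → [pekeoweafoeli].
/ojobbuddet/: /bb/ is a geminate; the first /b/ deletes. /dd/ is a geminate; the first /d/ deletes. → [ojobudet].

vunotaiti, pekeoweafoeli, ojobudet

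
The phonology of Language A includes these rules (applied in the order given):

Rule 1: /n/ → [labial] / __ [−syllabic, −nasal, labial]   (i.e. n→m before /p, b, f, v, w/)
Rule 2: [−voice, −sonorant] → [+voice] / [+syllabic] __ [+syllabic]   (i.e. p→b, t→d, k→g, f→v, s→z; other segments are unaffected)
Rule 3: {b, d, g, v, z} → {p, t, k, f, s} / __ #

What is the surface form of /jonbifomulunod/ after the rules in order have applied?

Rule 1 (nasal place assimilation): /n/ precedes the labial consonant /b/, so it assimilates in place to [m]. /jonbifomulunod/ → jombifomulunod.
Rule 2 (intervocalic voicing): /f/ is a voiceless obstruent between vowels /i/ and /o/, so it voices to [v]. /jombifomulunod/ → jombivomulunod.
Rule 3 (final devoicing): /d/ is a voiced obstruent in word-final position, so it devoices to [t]. /jombivomulunod/ → jombivomulunot.

jombivomulunot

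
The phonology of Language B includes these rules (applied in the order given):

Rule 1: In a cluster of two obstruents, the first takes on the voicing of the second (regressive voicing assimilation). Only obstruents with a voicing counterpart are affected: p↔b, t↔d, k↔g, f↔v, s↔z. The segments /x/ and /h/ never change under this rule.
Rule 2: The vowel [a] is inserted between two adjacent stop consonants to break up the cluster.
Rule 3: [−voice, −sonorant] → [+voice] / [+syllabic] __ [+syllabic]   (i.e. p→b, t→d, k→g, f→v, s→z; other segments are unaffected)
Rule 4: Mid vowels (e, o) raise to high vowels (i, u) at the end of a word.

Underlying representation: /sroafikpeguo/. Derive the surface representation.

sroavigabeguu

Rule 1 (regressive voicing assimilation): no segment meets the environment; /sroafikpeguo/ is unchanged.
Rule 2 (stop-cluster a-epenthesis): /k/ and /p/ form a stop–stop cluster, so [a] is inserted between them. /sroafikpeguo/ → sroafikapeguo.
Rule 3 (intervocalic voicing): /f/ is a voiceless obstruent between vowels /a/ and /i/, so it voices to [v]. /k/ is a voiceless obstruent between vowels /i/ and /a/, so it voices to [g]. /p/ is a voiceless obstruent between vowels /a/ and /e/, so it voices to [b]. /sroafikapeguo/ → sroavigabeguo.
Rule 4 (final vowel raising): /o/ is a mid vowel in word-final position, so it raises to [u]. /sroavigabeguo/ → sroavigabeguu.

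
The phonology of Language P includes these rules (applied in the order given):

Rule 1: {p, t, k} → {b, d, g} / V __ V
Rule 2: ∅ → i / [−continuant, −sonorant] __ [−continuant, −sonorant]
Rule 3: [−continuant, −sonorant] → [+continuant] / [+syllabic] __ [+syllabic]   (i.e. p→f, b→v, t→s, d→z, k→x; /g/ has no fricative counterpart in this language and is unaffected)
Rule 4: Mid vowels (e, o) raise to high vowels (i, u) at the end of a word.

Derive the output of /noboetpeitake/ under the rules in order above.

Rule 1 (intervocalic voicing): /t/ is a voiceless stop between vowels /i/ and /a/, so it voices to [d]. /k/ is a voiceless stop between vowels /a/ and /e/, so it voices to [g]. /noboetpeitake/ → noboetpeidage.
Rule 2 (stop-cluster i-epenthesis): /t/ and /p/ form a stop–stop cluster, so [i] is inserted between them. /noboetpeidage/ → noboetipeidage.
Rule 3 (intervocalic spirantization): /b/ is a stop between vowels /o/ and /o/, so it spirantizes to the fricative [v]. /t/ is a stop between vowels /e/ and /i/, so it spirantizes to the fricative [s]. /p/ is a stop between vowels /i/ and /e/, so it spirantizes to the fricative [f]. /d/ is a stop between vowels /i/ and /a/, so it spirantizes to the fricative [z]. /noboetipeidage/ → novoesifeizage.
Rule 4 (final vowel raising): /e/ is a mid vowel in word-final position, so it raises to [i]. /novoesifeizage/ → novoesifeizagi.

novoesifeizagi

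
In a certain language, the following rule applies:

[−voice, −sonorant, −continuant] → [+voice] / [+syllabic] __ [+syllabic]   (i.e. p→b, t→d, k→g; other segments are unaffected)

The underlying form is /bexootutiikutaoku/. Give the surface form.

bexoodudiigudaogu

/t/ is a voiceless stop between vowels /o/ and /u/, so it voices to [d].
/t/ is a voiceless stop between vowels /u/ and /i/, so it voices to [d].
/k/ is a voiceless stop between vowels /i/ and /u/, so it voices to [g].
/t/ is a voiceless stop between vowels /u/ and /a/, so it voices to [d].
/k/ is a voiceless stop between vowels /o/ and /u/, so it voices to [g].
Surface form: [bexoodudiigudaogu].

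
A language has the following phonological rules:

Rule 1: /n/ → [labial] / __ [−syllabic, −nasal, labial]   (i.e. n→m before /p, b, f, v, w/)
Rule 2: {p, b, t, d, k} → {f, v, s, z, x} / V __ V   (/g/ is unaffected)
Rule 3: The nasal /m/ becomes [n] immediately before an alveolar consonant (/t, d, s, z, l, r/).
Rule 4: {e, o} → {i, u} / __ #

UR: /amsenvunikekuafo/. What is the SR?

ansemvunixexuafu

Rule 1 (nasal place assimilation): /n/ precedes the labial consonant /v/, so it assimilates in place to [m]. /amsenvunikekuafo/ → amsemvunikekuafo.
Rule 2 (intervocalic spirantization): /k/ is a stop between vowels /i/ and /e/, so it spirantizes to the fricative [x]. /k/ is a stop between vowels /e/ and /u/, so it spirantizes to the fricative [x]. /amsemvunikekuafo/ → amsemvunixexuafo.
Rule 3 (nasal place assimilation): /m/ precedes the alveolar consonant /s/, so it assimilates in place to [n]. /amsemvunixexuafo/ → ansemvunixexuafo.
Rule 4 (final vowel raising): /o/ is a mid vowel in word-final position, so it raises to [u]. /ansemvunixexuafo/ → ansemvunixexuafu.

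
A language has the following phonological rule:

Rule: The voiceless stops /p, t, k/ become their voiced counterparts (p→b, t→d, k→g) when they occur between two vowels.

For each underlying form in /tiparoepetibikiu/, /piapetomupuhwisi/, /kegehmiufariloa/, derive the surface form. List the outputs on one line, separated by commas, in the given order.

/tiparoepetibikiu/: /p/ is a voiceless stop between vowels /i/ and /a/, so it voices to [b]. /p/ is a voiceless stop between vowels /e/ and /e/, so it voices to [b]. /t/ is a voiceless stop between vowels /e/ and /i/, so it voices to [d]. /k/ is a voiceless stop between vowels /i/ and /i/, so it voices to [g]. → [tibaroebedibigiu].
/piapetomupuhwisi/: /p/ is a voiceless stop between vowels /a/ and /e/, so it voices to [b]. /t/ is a voiceless stop between vowels /e/ and /o/, so it voices to [d]. /p/ is a voiceless stop between vowels /u/ and /u/, so it voices to [b]. → [piabedomubuhwisi].
/kegehmiufariloa/: the rule's environment is not met; surfaces unchanged as [kegehmiufariloa].

tibaroebedibigiu, piabedomubuhwisi, kegehmiufariloa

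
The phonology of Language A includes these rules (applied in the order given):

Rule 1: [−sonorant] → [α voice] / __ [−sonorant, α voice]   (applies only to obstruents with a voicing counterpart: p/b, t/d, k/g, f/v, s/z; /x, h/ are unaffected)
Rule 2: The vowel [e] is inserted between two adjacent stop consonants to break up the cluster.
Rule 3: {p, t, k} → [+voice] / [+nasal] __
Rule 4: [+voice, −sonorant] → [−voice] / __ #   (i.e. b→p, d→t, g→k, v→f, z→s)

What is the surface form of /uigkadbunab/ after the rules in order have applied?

uikekadebunap

Rule 1 (regressive voicing assimilation): /g/ precedes the voiceless obstruent /k/, so it devoices to [k] by assimilation. /uigkadbunab/ → uikkadbunab.
Rule 2 (stop-cluster e-epenthesis): /k/ and /k/ form a stop–stop cluster, so [e] is inserted between them. /d/ and /b/ form a stop–stop cluster, so [e] is inserted between them. /uikkadbunab/ → uikekadebunab.
Rule 3 (post-nasal voicing): no segment meets the environment; /uikekadebunab/ is unchanged.
Rule 4 (final devoicing): /b/ is a voiced obstruent in word-final position, so it devoices to [p]. /uikekadebunab/ → uikekadebunap.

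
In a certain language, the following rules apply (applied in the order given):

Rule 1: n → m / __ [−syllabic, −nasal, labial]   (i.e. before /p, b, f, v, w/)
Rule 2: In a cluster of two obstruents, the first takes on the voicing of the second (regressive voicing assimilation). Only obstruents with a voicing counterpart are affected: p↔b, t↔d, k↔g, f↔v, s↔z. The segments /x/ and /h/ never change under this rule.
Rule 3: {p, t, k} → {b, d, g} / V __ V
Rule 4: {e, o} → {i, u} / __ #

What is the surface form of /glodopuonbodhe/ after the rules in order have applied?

glodobuombothi

Rule 1 (nasal place assimilation): /n/ precedes the labial consonant /b/, so it assimilates in place to [m]. /glodopuonbodhe/ → glodopuombodhe.
Rule 2 (regressive voicing assimilation): /d/ precedes the voiceless obstruent /h/, so it devoices to [t] by assimilation. /glodopuombodhe/ → glodopuombothe.
Rule 3 (intervocalic voicing): /p/ is a voiceless stop between vowels /o/ and /u/, so it voices to [b]. /glodopuombothe/ → glodobuombothe.
Rule 4 (final vowel raising): /e/ is a mid vowel in word-final position, so it raises to [i]. /glodobuombothe/ → glodobuombothi.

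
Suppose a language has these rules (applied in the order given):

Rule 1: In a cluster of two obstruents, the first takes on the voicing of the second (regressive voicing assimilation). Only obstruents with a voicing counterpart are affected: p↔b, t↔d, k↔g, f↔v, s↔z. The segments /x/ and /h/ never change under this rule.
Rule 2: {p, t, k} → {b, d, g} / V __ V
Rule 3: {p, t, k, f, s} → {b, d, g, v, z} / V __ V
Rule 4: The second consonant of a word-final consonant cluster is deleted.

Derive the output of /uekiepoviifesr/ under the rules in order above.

Rule 1 (regressive voicing assimilation): no segment meets the environment; /uekiepoviifesr/ is unchanged.
Rule 2 (intervocalic voicing): /k/ is a voiceless stop between vowels /e/ and /i/, so it voices to [g]. /p/ is a voiceless stop between vowels /e/ and /o/, so it voices to [b]. /uekiepoviifesr/ → uegieboviifesr.
Rule 3 (intervocalic voicing): /f/ is a voiceless obstruent between vowels /i/ and /e/, so it voices to [v]. /uegieboviifesr/ → uegieboviivesr.
Rule 4 (final cluster simplification): /r/ is the second consonant of a word-final cluster /sr/, so it deletes. /uegieboviivesr/ → uegieboviives.

uegieboviives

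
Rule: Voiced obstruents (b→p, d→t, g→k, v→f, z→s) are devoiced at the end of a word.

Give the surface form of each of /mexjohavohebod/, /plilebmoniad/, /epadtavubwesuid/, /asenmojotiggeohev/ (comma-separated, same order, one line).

/mexjohavohebod/: /d/ is a voiced obstruent in word-final position, so it devoices to [t]. → [mexjohavohebot].
/plilebmoniad/: /d/ is a voiced obstruent in word-final position, so it devoices to [t]. → [plilebmoniat].
/epadtavubwesuid/: /d/ is a voiced obstruent in word-final position, so it devoices to [t]. → [epadtavubwesuit].
/asenmojotiggeohev/: /v/ is a voiced obstruent in word-final position, so it devoices to [f]. → [asenmojotiggeohef].

mexjohavohebot, plilebmoniat, epadtavubwesuit, asenmojotiggeohef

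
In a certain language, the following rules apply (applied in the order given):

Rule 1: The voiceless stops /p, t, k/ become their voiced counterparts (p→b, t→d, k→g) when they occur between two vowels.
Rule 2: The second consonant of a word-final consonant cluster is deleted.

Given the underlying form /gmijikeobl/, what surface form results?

Rule 1 (intervocalic voicing): /k/ is a voiceless stop between vowels /i/ and /e/, so it voices to [g]. /gmijikeobl/ → gmijigeobl.
Rule 2 (final cluster simplification): /l/ is the second consonant of a word-final cluster /bl/, so it deletes. /gmijigeobl/ → gmijigeob.

gmijigeob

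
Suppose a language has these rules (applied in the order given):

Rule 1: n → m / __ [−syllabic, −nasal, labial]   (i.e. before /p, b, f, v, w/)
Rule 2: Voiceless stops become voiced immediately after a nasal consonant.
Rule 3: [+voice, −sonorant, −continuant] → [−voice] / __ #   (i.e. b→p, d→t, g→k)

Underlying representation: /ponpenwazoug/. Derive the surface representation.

pombemwazouk

Rule 1 (nasal place assimilation): /n/ precedes the labial consonant /p/, so it assimilates in place to [m]. /n/ precedes the labial consonant /w/, so it assimilates in place to [m]. /ponpenwazoug/ → pompemwazoug.
Rule 2 (post-nasal voicing): /p/ is a voiceless stop immediately after the nasal /m/, so it voices to [b]. /pompemwazoug/ → pombemwazoug.
Rule 3 (final devoicing): /g/ is a voiced stop in word-final position, so it devoices to [k]. /pombemwazoug/ → pombemwazouk.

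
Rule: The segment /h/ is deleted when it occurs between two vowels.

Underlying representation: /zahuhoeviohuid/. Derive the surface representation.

/h/ occurs between vowels /a/ and /u/, so it deletes.
/h/ occurs between vowels /u/ and /o/, so it deletes.
/h/ occurs between vowels /o/ and /u/, so it deletes.
Surface form: [zauoeviouid].

zauoeviouid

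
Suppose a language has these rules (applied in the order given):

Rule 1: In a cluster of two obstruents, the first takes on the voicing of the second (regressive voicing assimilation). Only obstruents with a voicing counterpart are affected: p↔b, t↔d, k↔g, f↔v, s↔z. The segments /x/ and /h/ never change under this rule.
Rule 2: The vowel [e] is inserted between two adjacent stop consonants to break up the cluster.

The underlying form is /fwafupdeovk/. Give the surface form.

Rule 1 (regressive voicing assimilation): /p/ precedes the voiced obstruent /d/, so it voices to [b] by assimilation. /v/ precedes the voiceless obstruent /k/, so it devoices to [f] by assimilation. /fwafupdeovk/ → fwafubdeofk.
Rule 2 (stop-cluster e-epenthesis): /b/ and /d/ form a stop–stop cluster, so [e] is inserted between them. /fwafubdeofk/ → fwafubedeofk.

fwafubedeofk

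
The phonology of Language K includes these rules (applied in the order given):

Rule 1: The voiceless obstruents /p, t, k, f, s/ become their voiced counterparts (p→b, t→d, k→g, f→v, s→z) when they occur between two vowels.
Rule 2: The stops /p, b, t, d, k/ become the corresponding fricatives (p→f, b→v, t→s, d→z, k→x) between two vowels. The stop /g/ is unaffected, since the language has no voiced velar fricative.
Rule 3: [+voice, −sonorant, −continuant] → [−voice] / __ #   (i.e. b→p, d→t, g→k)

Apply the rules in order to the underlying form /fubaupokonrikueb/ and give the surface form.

fuvauvogonriguep

Rule 1 (intervocalic voicing): /p/ is a voiceless obstruent between vowels /u/ and /o/, so it voices to [b]. /k/ is a voiceless obstruent between vowels /o/ and /o/, so it voices to [g]. /k/ is a voiceless obstruent between vowels /i/ and /u/, so it voices to [g]. /fubaupokonrikueb/ → fubaubogonrigueb.
Rule 2 (intervocalic spirantization): /b/ is a stop between vowels /u/ and /a/, so it spirantizes to the fricative [v]. /b/ is a stop between vowels /u/ and /o/, so it spirantizes to the fricative [v]. /fubaubogonrigueb/ → fuvauvogonrigueb.
Rule 3 (final devoicing): /b/ is a voiced stop in word-final position, so it devoices to [p]. /fuvauvogonrigueb/ → fuvauvogonriguep.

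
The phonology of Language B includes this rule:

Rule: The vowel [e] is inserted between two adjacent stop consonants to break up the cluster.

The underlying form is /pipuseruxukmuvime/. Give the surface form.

pipuseruxukmuvime

No segment of /pipuseruxukmuvime/ meets the structural description of the rule, so the form surfaces unchanged.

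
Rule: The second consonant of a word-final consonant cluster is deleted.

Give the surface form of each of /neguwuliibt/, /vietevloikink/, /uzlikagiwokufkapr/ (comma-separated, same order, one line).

neguwuliib, vietevloikin, uzlikagiwokufkap

/neguwuliibt/: /t/ is the second consonant of a word-final cluster /bt/, so it deletes. → [neguwuliib].
/vietevloikink/: /k/ is the second consonant of a word-final cluster /nk/, so it deletes. → [vietevloikin].
/uzlikagiwokufkapr/: /r/ is the second consonant of a word-final cluster /pr/, so it deletes. → [uzlikagiwokufkap].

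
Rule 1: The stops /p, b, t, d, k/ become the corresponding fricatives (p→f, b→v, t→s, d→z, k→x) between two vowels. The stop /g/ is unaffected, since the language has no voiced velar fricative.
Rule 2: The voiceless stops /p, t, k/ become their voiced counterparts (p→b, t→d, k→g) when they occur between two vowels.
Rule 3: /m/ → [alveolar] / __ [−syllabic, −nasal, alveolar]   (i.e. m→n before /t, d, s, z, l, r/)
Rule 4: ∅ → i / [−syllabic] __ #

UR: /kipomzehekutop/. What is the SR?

Rule 1 (intervocalic spirantization): /p/ is a stop between vowels /i/ and /o/, so it spirantizes to the fricative [f]. /k/ is a stop between vowels /e/ and /u/, so it spirantizes to the fricative [x]. /t/ is a stop between vowels /u/ and /o/, so it spirantizes to the fricative [s]. /kipomzehekutop/ → kifomzehexusop.
Rule 2 (intervocalic voicing): no segment meets the environment; /kifomzehexusop/ is unchanged.
Rule 3 (nasal place assimilation): /m/ precedes the alveolar consonant /z/, so it assimilates in place to [n]. /kifomzehexusop/ → kifonzehexusop.
Rule 4 (final i-epenthesis): the form ends in the consonant /p/, so [i] is inserted word-finally. /kifonzehexusop/ → kifonzehexusopi.

kifonzehexusopi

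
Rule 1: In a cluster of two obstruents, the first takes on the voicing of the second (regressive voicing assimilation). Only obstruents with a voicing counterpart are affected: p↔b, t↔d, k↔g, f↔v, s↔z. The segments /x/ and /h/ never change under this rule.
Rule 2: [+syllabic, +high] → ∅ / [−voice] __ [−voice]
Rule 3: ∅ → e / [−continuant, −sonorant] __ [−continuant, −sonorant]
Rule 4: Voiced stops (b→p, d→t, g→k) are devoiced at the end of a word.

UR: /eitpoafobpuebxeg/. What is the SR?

eitepoafopepuepxek

Rule 1 (regressive voicing assimilation): /b/ precedes the voiceless obstruent /p/, so it devoices to [p] by assimilation. /b/ precedes the voiceless obstruent /x/, so it devoices to [p] by assimilation. /eitpoafobpuebxeg/ → eitpoafoppuepxeg.
Rule 2 (high vowel syncope): no segment meets the environment; /eitpoafoppuepxeg/ is unchanged.
Rule 3 (stop-cluster e-epenthesis): /t/ and /p/ form a stop–stop cluster, so [e] is inserted between them. /p/ and /p/ form a stop–stop cluster, so [e] is inserted between them. /eitpoafoppuepxeg/ → eitepoafopepuepxeg.
Rule 4 (final devoicing): /g/ is a voiced stop in word-final position, so it devoices to [k]. /eitepoafopepuepxeg/ → eitepoafopepuepxek.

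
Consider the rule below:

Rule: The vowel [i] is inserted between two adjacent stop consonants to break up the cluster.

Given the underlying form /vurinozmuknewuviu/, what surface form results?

vurinozmuknewuviu

No segment of /vurinozmuknewuviu/ meets the structural description of the rule, so the form surfaces unchanged.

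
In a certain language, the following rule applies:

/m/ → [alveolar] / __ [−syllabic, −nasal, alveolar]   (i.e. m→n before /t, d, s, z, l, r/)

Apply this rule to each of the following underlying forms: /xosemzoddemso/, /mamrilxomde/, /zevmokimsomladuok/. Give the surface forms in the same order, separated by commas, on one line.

xosenzoddenso, manrilxonde, zevmokinsonladuok

/xosemzoddemso/: /m/ precedes the alveolar consonant /z/, so it assimilates in place to [n]. /m/ precedes the alveolar consonant /s/, so it assimilates in place to [n]. → [xosenzoddenso].
/mamrilxomde/: /m/ precedes the alveolar consonant /r/, so it assimilates in place to [n]. /m/ precedes the alveolar consonant /d/, so it assimilates in place to [n]. → [manrilxonde].
/zevmokimsomladuok/: /m/ precedes the alveolar consonant /s/, so it assimilates in place to [n]. /m/ precedes the alveolar consonant /l/, so it assimilates in place to [n]. → [zevmokinsonladuok].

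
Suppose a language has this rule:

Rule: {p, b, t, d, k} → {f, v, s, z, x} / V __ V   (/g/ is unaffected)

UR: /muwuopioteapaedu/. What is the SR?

/p/ is a stop between vowels /o/ and /i/, so it spirantizes to the fricative [f].
/t/ is a stop between vowels /o/ and /e/, so it spirantizes to the fricative [s].
/p/ is a stop between vowels /a/ and /a/, so it spirantizes to the fricative [f].
/d/ is a stop between vowels /e/ and /u/, so it spirantizes to the fricative [z].
Surface form: [muwuofioseafaezu].

muwuofioseafaezu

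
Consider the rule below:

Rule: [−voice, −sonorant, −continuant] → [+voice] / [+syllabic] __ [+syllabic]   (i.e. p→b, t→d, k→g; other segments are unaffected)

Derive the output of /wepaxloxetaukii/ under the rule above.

webaxloxedaugii

/p/ is a voiceless stop between vowels /e/ and /a/, so it voices to [b].
/t/ is a voiceless stop between vowels /e/ and /a/, so it voices to [d].
/k/ is a voiceless stop between vowels /u/ and /i/, so it voices to [g].
Surface form: [webaxloxedaugii].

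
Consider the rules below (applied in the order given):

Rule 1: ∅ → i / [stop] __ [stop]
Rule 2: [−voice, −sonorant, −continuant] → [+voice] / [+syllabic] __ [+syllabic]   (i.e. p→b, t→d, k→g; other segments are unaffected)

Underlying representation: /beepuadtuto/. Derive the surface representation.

Rule 1 (stop-cluster i-epenthesis): /d/ and /t/ form a stop–stop cluster, so [i] is inserted between them. /beepuadtuto/ → beepuadituto.
Rule 2 (intervocalic voicing): /p/ is a voiceless stop between vowels /e/ and /u/, so it voices to [b]. /t/ is a voiceless stop between vowels /i/ and /u/, so it voices to [d]. /t/ is a voiceless stop between vowels /u/ and /o/, so it voices to [d]. /beepuadituto/ → beebuadidudo.

beebuadidudo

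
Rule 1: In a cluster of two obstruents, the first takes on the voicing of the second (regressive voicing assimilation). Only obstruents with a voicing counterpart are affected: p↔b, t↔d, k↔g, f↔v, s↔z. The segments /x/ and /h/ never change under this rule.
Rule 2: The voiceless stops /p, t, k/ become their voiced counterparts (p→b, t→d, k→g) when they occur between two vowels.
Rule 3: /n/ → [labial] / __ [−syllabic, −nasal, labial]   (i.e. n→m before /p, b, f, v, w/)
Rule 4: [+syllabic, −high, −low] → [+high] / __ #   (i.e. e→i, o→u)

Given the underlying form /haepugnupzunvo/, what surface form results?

haebugnubzumvu

Rule 1 (regressive voicing assimilation): /p/ precedes the voiced obstruent /z/, so it voices to [b] by assimilation. /haepugnupzunvo/ → haepugnubzunvo.
Rule 2 (intervocalic voicing): /p/ is a voiceless stop between vowels /e/ and /u/, so it voices to [b]. /haepugnubzunvo/ → haebugnubzunvo.
Rule 3 (nasal place assimilation): /n/ precedes the labial consonant /v/, so it assimilates in place to [m]. /haebugnubzunvo/ → haebugnubzumvo.
Rule 4 (final vowel raising): /o/ is a mid vowel in word-final position, so it raises to [u]. /haebugnubzumvo/ → haebugnubzumvu.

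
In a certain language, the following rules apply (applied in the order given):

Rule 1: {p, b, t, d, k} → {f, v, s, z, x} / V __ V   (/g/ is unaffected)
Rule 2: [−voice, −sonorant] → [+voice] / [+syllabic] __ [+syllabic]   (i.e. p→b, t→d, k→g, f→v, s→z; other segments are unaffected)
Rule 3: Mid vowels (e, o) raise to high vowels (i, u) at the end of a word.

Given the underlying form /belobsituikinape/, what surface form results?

Rule 1 (intervocalic spirantization): /t/ is a stop between vowels /i/ and /u/, so it spirantizes to the fricative [s]. /k/ is a stop between vowels /i/ and /i/, so it spirantizes to the fricative [x]. /p/ is a stop between vowels /a/ and /e/, so it spirantizes to the fricative [f]. /belobsituikinape/ → belobsisuixinafe.
Rule 2 (intervocalic voicing): /s/ is a voiceless obstruent between vowels /i/ and /u/, so it voices to [z]. /f/ is a voiceless obstruent between vowels /a/ and /e/, so it voices to [v]. /belobsisuixinafe/ → belobsizuixinave.
Rule 3 (final vowel raising): /e/ is a mid vowel in word-final position, so it raises to [i]. /belobsizuixinave/ → belobsizuixinavi.

belobsizuixinavi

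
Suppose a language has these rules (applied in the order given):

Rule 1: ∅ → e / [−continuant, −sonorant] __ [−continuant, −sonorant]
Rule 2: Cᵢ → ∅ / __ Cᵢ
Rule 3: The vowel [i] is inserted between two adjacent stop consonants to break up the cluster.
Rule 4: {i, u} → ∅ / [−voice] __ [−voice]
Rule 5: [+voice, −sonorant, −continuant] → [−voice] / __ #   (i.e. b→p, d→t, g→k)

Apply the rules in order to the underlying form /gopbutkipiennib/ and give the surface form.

gopebutekpienip

Rule 1 (stop-cluster e-epenthesis): /p/ and /b/ form a stop–stop cluster, so [e] is inserted between them. /t/ and /k/ form a stop–stop cluster, so [e] is inserted between them. /gopbutkipiennib/ → gopebutekipiennib.
Rule 2 (degemination): /nn/ is a geminate; the first /n/ deletes. /gopebutekipiennib/ → gopebutekipienib.
Rule 3 (stop-cluster i-epenthesis): no segment meets the environment; /gopebutekipienib/ is unchanged.
Rule 4 (high vowel syncope): /i/ is a high vowel flanked by voiceless consonants /k/ and /p/, so it deletes. /gopebutekipienib/ → gopebutekpienib.
Rule 5 (final devoicing): /b/ is a voiced stop in word-final position, so it devoices to [p]. /gopebutekpienib/ → gopebutekpienip.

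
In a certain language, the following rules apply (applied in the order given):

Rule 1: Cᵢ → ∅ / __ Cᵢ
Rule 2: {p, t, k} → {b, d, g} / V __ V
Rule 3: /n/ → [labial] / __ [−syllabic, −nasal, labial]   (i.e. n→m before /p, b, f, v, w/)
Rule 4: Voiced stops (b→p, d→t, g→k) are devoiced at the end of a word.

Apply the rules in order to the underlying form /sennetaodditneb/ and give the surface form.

senedaoditnep

Rule 1 (degemination): /nn/ is a geminate; the first /n/ deletes. /dd/ is a geminate; the first /d/ deletes. /sennetaodditneb/ → senetaoditneb.
Rule 2 (intervocalic voicing): /t/ is a voiceless stop between vowels /e/ and /a/, so it voices to [d]. /senetaoditneb/ → senedaoditneb.
Rule 3 (nasal place assimilation): no segment meets the environment; /senedaoditneb/ is unchanged.
Rule 4 (final devoicing): /b/ is a voiced stop in word-final position, so it devoices to [p]. /senedaoditneb/ → senedaoditnep.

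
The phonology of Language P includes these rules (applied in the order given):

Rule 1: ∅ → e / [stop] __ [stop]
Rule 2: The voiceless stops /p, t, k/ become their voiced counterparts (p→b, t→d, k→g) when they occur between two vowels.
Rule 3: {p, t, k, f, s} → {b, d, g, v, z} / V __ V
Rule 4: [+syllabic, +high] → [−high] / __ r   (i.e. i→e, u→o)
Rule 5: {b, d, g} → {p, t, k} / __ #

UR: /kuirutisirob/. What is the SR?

Rule 1 (stop-cluster e-epenthesis): no segment meets the environment; /kuirutisirob/ is unchanged.
Rule 2 (intervocalic voicing): /t/ is a voiceless stop between vowels /u/ and /i/, so it voices to [d]. /kuirutisirob/ → kuirudisirob.
Rule 3 (intervocalic voicing): /s/ is a voiceless obstruent between vowels /i/ and /i/, so it voices to [z]. /kuirudisirob/ → kuirudizirob.
Rule 4 (pre-rhotic lowering): /i/ is a high vowel immediately before /r/, so it lowers to [e]. /i/ is a high vowel immediately before /r/, so it lowers to [e]. /kuirudizirob/ → kuerudizerob.
Rule 5 (final devoicing): /b/ is a voiced stop in word-final position, so it devoices to [p]. /kuerudizerob/ → kuerudizerop.

kuerudizerop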